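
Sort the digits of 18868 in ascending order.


The number 18868 has digits: 1, 8, 8, 6, 8
Sorted: 1, 6, 8, 8, 8
Joining the sorted digits gives the result.
Final answer: 16888


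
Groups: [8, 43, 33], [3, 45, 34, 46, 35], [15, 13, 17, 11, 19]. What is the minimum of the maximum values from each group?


Find max of each group:
  Group 1: [8, 43, 33] -> max = 43
  Group 2: [3, 45, 34, 46, 35] -> max = 46
  Group 3: [15, 13, 17, 11, 19] -> max = 19
Maxes: [43, 46, 19]
Minimum of maxes = 19
Final answer: 19


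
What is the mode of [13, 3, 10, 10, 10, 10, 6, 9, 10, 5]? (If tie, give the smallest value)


Count the frequency of each value:
  3 appears 1 time(s)
  5 appears 1 time(s)
  6 appears 1 time(s)
  9 appears 1 time(s)
  10 appears 5 time(s)
  13 appears 1 time(s)
Maximum frequency is 5.
Only 10 reaches that frequency, so it is the mode.
Final answer: 10


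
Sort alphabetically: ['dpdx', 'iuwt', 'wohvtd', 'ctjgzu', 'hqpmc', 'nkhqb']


Compare strings character by character (the first differing letter decides):
  'ctjgzu' < 'dpdx' since 'c' < 'd' at position 1
  'dpdx' < 'hqpmc' since 'd' < 'h' at position 1
  'hqpmc' < 'iuwt' since 'h' < 'i' at position 1
  'iuwt' < 'nkhqb' since 'i' < 'n' at position 1
  'nkhqb' < 'wohvtd' since 'n' < 'w' at position 1
Chaining these comparisons gives the alphabetical order.
Final answer: ['ctjgzu', 'dpdx', 'hqpmc', 'iuwt', 'nkhqb', 'wohvtd']


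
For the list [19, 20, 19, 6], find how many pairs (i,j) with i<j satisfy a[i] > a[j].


For each element, count the later elements that are smaller than it:
  19 (index 0): smaller elements after it = [6] -> 1
  20 (index 1): smaller elements after it = [19, 6] -> 2
  19 (index 2): smaller elements after it = [6] -> 1
Total inversions = 1 + 2 + 1 = 4
Final answer: 4


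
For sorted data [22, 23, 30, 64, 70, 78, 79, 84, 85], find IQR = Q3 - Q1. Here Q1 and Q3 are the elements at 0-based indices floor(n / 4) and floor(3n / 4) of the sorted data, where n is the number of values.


The data has n = 9 elements.
Q1 index = floor(9 / 4) = floor(2.25) = 2; Q3 index = floor(3 * 9 / 4) = floor(6.75) = 6
Q1 = element at index 2 = 30
Q3 = element at index 6 = 79
IQR = 79 - 30 = 49
Final answer: 49


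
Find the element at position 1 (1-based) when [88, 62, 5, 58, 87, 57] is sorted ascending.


Sort ascending: [5, 57, 58, 62, 87, 88]
The 1st element (1-indexed) is at index 0.
Value = 5
Final answer: 5


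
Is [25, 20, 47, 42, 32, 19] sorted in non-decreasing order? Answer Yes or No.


Check consecutive pairs:
  25 <= 20? False
  20 <= 47? True
  47 <= 42? False
  42 <= 32? False
  32 <= 19? False
4 consecutive pair(s) are out of order, so the list is not sorted.
Final answer: No


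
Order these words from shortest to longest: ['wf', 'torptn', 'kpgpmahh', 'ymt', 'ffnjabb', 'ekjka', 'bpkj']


Compute lengths:
  'wf' has length 2
  'torptn' has length 6
  'kpgpmahh' has length 8
  'ymt' has length 3
  'ffnjabb' has length 7
  'ekjka' has length 5
  'bpkj' has length 4
Lengths in increasing order: 2 < 3 < 4 < 5 < 6 < 7 < 8
Listing the words in that order gives the answer.
Final answer: ['wf', 'ymt', 'bpkj', 'ekjka', 'torptn', 'ffnjabb', 'kpgpmahh']


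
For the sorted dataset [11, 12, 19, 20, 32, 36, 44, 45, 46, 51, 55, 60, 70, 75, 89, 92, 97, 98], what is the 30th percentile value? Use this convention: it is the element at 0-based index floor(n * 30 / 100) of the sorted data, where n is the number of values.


The dataset has n = 18 elements.
Index = floor(18 * 30 / 100) = floor(540 / 100) = floor(5.4) = 5
Counting from index 0 in the sorted data, the element at index 5 is 36.
Final answer: 36


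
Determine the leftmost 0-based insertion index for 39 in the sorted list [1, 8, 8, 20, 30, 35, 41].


List is sorted: [1, 8, 8, 20, 30, 35, 41]
We need the leftmost position where 39 can be inserted, i.e. the first index whose element is >= 39 (or the end of the list if none is).
Binary search with low=0, high=7 (0-based indices):
  low=0, high=7, mid=3: a[3]=20 < 39, so low = 4
  low=4, high=7, mid=5: a[5]=35 < 39, so low = 6
  low=6, high=7, mid=6: a[6]=41 >= 39, so high = 6
Now low = high = 6, so the insertion index is 6.
Final answer: 6


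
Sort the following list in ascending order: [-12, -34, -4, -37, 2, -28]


Original list: [-12, -34, -4, -37, 2, -28]
Repeatedly take the smallest remaining element:
  Remaining [-12, -34, -4, -37, 2, -28] -> smallest is -37
  Remaining [-12, -34, -4, 2, -28] -> smallest is -34
  Remaining [-12, -4, 2, -28] -> smallest is -28
  Remaining [-12, -4, 2] -> smallest is -12
  Remaining [-4, 2] -> smallest is -4
  Remaining [2] -> smallest is 2
Collecting the picks in order gives the sorted list.
Final answer: [-37, -34, -28, -12, -4, 2]


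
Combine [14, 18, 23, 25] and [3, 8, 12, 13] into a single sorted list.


List A: [14, 18, 23, 25]
List B: [3, 8, 12, 13]
Repeatedly compare the front elements and take the smaller:
  14 vs 3 -> take 3
  14 vs 8 -> take 8
  14 vs 12 -> take 12
  14 vs 13 -> take 13
  B is exhausted; append the rest of A: [14, 18, 23, 25]
Final answer: [3, 8, 12, 13, 14, 18, 23, 25]


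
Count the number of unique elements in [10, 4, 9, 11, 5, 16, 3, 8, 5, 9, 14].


List all unique values:
Distinct values: [3, 4, 5, 8, 9, 10, 11, 14, 16]
Count = 9
Final answer: 9


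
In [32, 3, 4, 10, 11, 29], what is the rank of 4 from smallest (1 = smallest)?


Sort ascending: [3, 4, 10, 11, 29, 32]
Find 4 in the sorted list.
4 is at position 2 (1-indexed).
Final answer: 2


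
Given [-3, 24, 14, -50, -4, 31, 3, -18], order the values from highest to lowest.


Original list: [-3, 24, 14, -50, -4, 31, 3, -18]
Repeatedly take the largest remaining element:
  Remaining [-3, 24, 14, -50, -4, 31, 3, -18] -> largest is 31
  Remaining [-3, 24, 14, -50, -4, 3, -18] -> largest is 24
  Remaining [-3, 14, -50, -4, 3, -18] -> largest is 14
  Remaining [-3, -50, -4, 3, -18] -> largest is 3
  Remaining [-3, -50, -4, -18] -> largest is -3
  Remaining [-50, -4, -18] -> largest is -4
  Remaining [-50, -18] -> largest is -18
  Remaining [-50] -> largest is -50
Collecting the picks in order gives the descending list.
Final answer: [31, 24, 14, 3, -3, -4, -18, -50]


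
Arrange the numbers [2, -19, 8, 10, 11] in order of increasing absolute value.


Compute absolute values:
  |2| = 2
  |-19| = 19
  |8| = 8
  |10| = 10
  |11| = 11
Absolute values in increasing order: 2 < 8 < 10 < 11 < 19
Listing the original numbers in that order gives the answer.
Final answer: [2, 8, 10, 11, -19]


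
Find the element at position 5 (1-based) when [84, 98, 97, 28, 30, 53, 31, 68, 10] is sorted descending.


Sort descending: [98, 97, 84, 68, 53, 31, 30, 28, 10]
The 5th element (1-indexed) is at index 4.
Value = 53
Final answer: 53


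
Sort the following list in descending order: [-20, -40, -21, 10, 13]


Original list: [-20, -40, -21, 10, 13]
Repeatedly take the largest remaining element:
  Remaining [-20, -40, -21, 10, 13] -> largest is 13
  Remaining [-20, -40, -21, 10] -> largest is 10
  Remaining [-20, -40, -21] -> largest is -20
  Remaining [-40, -21] -> largest is -21
  Remaining [-40] -> largest is -40
Collecting the picks in order gives the descending list.
Final answer: [13, 10, -20, -21, -40]


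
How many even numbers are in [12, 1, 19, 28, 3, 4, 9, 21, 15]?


Check each element:
  12 is even
  1 is odd
  19 is odd
  28 is even
  3 is odd
  4 is even
  9 is odd
  21 is odd
  15 is odd
Evens: [12, 28, 4]
Count of evens = 3
Final answer: 3


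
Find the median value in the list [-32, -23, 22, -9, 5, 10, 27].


First, sort the list: [-32, -23, -9, 5, 10, 22, 27]
The list has 7 elements (odd count).
The middle index is 3 (0-based), and the element there is 5.
Final answer: 5


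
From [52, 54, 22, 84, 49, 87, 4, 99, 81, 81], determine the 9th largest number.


Sort descending: [99, 87, 84, 81, 81, 54, 52, 49, 22, 4]
The 9th element (1-indexed) is at index 8.
Value = 22
Final answer: 22


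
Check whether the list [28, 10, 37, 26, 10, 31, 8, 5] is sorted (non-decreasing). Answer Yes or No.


Check consecutive pairs:
  28 <= 10? False
  10 <= 37? True
  37 <= 26? False
  26 <= 10? False
  10 <= 31? True
  31 <= 8? False
  8 <= 5? False
5 consecutive pair(s) are out of order, so the list is not sorted.
Final answer: No


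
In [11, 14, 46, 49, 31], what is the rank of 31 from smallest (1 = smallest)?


Sort ascending: [11, 14, 31, 46, 49]
Find 31 in the sorted list.
31 is at position 3 (1-indexed).
Final answer: 3


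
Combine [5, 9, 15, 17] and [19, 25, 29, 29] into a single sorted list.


List A: [5, 9, 15, 17]
List B: [19, 25, 29, 29]
Repeatedly compare the front elements and take the smaller:
  5 vs 19 -> take 5
  9 vs 19 -> take 9
  15 vs 19 -> take 15
  17 vs 19 -> take 17
  A is exhausted; append the rest of B: [19, 25, 29, 29]
Final answer: [5, 9, 15, 17, 19, 25, 29, 29]


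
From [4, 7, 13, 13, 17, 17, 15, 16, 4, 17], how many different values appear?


List all unique values:
Distinct values: [4, 7, 13, 15, 16, 17]
Count = 6
Final answer: 6


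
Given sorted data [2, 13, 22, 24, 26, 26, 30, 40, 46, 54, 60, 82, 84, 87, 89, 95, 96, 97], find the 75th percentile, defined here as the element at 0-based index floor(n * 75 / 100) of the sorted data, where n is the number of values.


The dataset has n = 18 elements.
Index = floor(18 * 75 / 100) = floor(1350 / 100) = floor(13.5) = 13
Counting from index 0 in the sorted data, the element at index 13 is 87.
Final answer: 87


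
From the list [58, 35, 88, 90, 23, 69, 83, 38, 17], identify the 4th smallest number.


Sort ascending: [17, 23, 35, 38, 58, 69, 83, 88, 90]
The 4th element (1-indexed) is at index 3.
Value = 38
Final answer: 38


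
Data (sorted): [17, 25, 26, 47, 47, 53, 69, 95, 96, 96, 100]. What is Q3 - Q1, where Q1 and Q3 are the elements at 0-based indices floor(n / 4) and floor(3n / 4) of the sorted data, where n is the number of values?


The data has n = 11 elements.
Q1 index = floor(11 / 4) = floor(2.75) = 2; Q3 index = floor(3 * 11 / 4) = floor(8.25) = 8
Q1 = element at index 2 = 26
Q3 = element at index 8 = 96
IQR = 96 - 26 = 70
Final answer: 70


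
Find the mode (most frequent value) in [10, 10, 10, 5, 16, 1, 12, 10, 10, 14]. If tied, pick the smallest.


Count the frequency of each value:
  1 appears 1 time(s)
  5 appears 1 time(s)
  10 appears 5 time(s)
  12 appears 1 time(s)
  14 appears 1 time(s)
  16 appears 1 time(s)
Maximum frequency is 5.
Only 10 reaches that frequency, so it is the mode.
Final answer: 10


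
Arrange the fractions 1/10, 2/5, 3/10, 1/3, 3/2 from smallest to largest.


Convert to decimal for comparison:
  1/10 = 0.1
  2/5 = 0.4
  3/10 = 0.3
  1/3 = 0.3333
  3/2 = 1.5
Decimals in increasing order: 0.1 < 0.3 < 0.3333 < 0.4 < 1.5
Writing each back as its fraction gives the sorted order.
Final answer: 1/10, 3/10, 1/3, 2/5, 3/2


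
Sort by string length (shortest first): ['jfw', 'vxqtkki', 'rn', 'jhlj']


Compute lengths:
  'jfw' has length 3
  'vxqtkki' has length 7
  'rn' has length 2
  'jhlj' has length 4
Lengths in increasing order: 2 < 3 < 4 < 7
Listing the words in that order gives the answer.
Final answer: ['rn', 'jfw', 'jhlj', 'vxqtkki']


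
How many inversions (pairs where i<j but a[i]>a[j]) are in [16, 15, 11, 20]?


For each element, count the later elements that are smaller than it:
  16 (index 0): smaller elements after it = [15, 11] -> 2
  15 (index 1): smaller elements after it = [11] -> 1
  11 (index 2): smaller elements after it = [] -> 0
Total inversions = 2 + 1 + 0 = 3
Final answer: 3


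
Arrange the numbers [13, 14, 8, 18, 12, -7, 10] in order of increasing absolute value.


Compute absolute values:
  |13| = 13
  |14| = 14
  |8| = 8
  |18| = 18
  |12| = 12
  |-7| = 7
  |10| = 10
Absolute values in increasing order: 7 < 8 < 10 < 12 < 13 < 14 < 18
Listing the original numbers in that order gives the answer.
Final answer: [-7, 8, 10, 12, 13, 14, 18]


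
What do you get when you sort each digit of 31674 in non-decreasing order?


The number 31674 has digits: 3, 1, 6, 7, 4
Sorted: 1, 3, 4, 6, 7
Joining the sorted digits gives the result.
Final answer: 13467


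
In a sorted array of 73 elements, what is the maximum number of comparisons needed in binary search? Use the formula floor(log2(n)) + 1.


Binary search halves the search space each step.
Maximum comparisons = floor(log2(73)) + 1
log2(73) = 6.1898
floor(log2(73)) = 6, so 6 + 1 = 7
Final answer: 7


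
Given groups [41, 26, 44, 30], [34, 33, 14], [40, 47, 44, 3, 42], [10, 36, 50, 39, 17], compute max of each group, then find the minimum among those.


Find max of each group:
  Group 1: [41, 26, 44, 30] -> max = 44
  Group 2: [34, 33, 14] -> max = 34
  Group 3: [40, 47, 44, 3, 42] -> max = 47
  Group 4: [10, 36, 50, 39, 17] -> max = 50
Maxes: [44, 34, 47, 50]
Minimum of maxes = 34
Final answer: 34


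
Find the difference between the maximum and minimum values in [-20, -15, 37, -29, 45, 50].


Maximum value: 50
Minimum value: -29
Range = 50 - (-29) = 79
Final answer: 79


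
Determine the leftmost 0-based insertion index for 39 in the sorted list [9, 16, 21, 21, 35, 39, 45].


List is sorted: [9, 16, 21, 21, 35, 39, 45]
We need the leftmost position where 39 can be inserted, i.e. the first index whose element is >= 39 (or the end of the list if none is).
Binary search with low=0, high=7 (0-based indices):
  low=0, high=7, mid=3: a[3]=21 < 39, so low = 4
  low=4, high=7, mid=5: a[5]=39 >= 39, so high = 5
  low=4, high=5, mid=4: a[4]=35 < 39, so low = 5
Now low = high = 5, so the insertion index is 5.
Final answer: 5


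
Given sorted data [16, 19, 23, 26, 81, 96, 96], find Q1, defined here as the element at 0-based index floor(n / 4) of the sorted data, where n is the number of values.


The list has n = 7 elements.
Q1 index = floor(7 / 4) = floor(1.75) = 1
Counting from index 0 in the sorted data, the element at index 1 is 19.
Final answer: 19


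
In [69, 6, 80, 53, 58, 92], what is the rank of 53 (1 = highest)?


Sort descending: [92, 80, 69, 58, 53, 6]
Find 53 in the sorted list.
53 is at position 5.
Final answer: 5


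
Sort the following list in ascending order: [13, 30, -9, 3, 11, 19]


Original list: [13, 30, -9, 3, 11, 19]
Repeatedly take the smallest remaining element:
  Remaining [13, 30, -9, 3, 11, 19] -> smallest is -9
  Remaining [13, 30, 3, 11, 19] -> smallest is 3
  Remaining [13, 30, 11, 19] -> smallest is 11
  Remaining [13, 30, 19] -> smallest is 13
  Remaining [30, 19] -> smallest is 19
  Remaining [30] -> smallest is 30
Collecting the picks in order gives the sorted list.
Final answer: [-9, 3, 11, 13, 19, 30]


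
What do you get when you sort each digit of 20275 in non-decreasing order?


The number 20275 has digits: 2, 0, 2, 7, 5
Sorted: 0, 2, 2, 5, 7
Joining the sorted digits gives the result.
Final answer: 02257


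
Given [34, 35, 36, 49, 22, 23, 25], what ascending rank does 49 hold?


Sort ascending: [22, 23, 25, 34, 35, 36, 49]
Find 49 in the sorted list.
49 is at position 7 (1-indexed).
Final answer: 7


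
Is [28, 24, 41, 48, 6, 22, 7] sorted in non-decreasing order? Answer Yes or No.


Check consecutive pairs:
  28 <= 24? False
  24 <= 41? True
  41 <= 48? True
  48 <= 6? False
  6 <= 22? True
  22 <= 7? False
3 consecutive pair(s) are out of order, so the list is not sorted.
Final answer: No


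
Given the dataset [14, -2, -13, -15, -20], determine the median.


First, sort the list: [-20, -15, -13, -2, 14]
The list has 5 elements (odd count).
The middle index is 2 (0-based), and the element there is -13.
Final answer: -13


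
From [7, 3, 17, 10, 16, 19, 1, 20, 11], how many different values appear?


List all unique values:
Distinct values: [1, 3, 7, 10, 11, 16, 17, 19, 20]
Count = 9
Final answer: 9


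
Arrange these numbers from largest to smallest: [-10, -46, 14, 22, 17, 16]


Original list: [-10, -46, 14, 22, 17, 16]
Repeatedly take the largest remaining element:
  Remaining [-10, -46, 14, 22, 17, 16] -> largest is 22
  Remaining [-10, -46, 14, 17, 16] -> largest is 17
  Remaining [-10, -46, 14, 16] -> largest is 16
  Remaining [-10, -46, 14] -> largest is 14
  Remaining [-10, -46] -> largest is -10
  Remaining [-46] -> largest is -46
Collecting the picks in order gives the descending list.
Final answer: [22, 17, 16, 14, -10, -46]


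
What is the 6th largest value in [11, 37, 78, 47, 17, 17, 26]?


Sort descending: [78, 47, 37, 26, 17, 17, 11]
The 6th element (1-indexed) is at index 5.
Value = 17
Final answer: 17


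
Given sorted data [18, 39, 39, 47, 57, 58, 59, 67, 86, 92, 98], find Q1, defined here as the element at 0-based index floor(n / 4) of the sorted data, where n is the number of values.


The list has n = 11 elements.
Q1 index = floor(11 / 4) = floor(2.75) = 2
Counting from index 0 in the sorted data, the element at index 2 is 39.
Final answer: 39


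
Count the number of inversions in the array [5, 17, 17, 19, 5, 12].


For each element, count the later elements that are smaller than it:
  5 (index 0): smaller elements after it = [] -> 0
  17 (index 1): smaller elements after it = [5, 12] -> 2
  17 (index 2): smaller elements after it = [5, 12] -> 2
  19 (index 3): smaller elements after it = [5, 12] -> 2
  5 (index 4): smaller elements after it = [] -> 0
Total inversions = 0 + 2 + 2 + 2 + 0 = 6
Final answer: 6


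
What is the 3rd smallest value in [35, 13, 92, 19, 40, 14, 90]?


Sort ascending: [13, 14, 19, 35, 40, 90, 92]
The 3rd element (1-indexed) is at index 2.
Value = 19
Final answer: 19


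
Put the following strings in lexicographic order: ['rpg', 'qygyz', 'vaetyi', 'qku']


Compare strings character by character (the first differing letter decides):
  'qku' < 'qygyz' since 'k' < 'y' at position 2
  'qygyz' < 'rpg' since 'q' < 'r' at position 1
  'rpg' < 'vaetyi' since 'r' < 'v' at position 1
Chaining these comparisons gives the alphabetical order.
Final answer: ['qku', 'qygyz', 'rpg', 'vaetyi']


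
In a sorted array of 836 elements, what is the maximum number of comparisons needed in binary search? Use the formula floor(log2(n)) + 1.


Binary search halves the search space each step.
Maximum comparisons = floor(log2(836)) + 1
log2(836) = 9.7074
floor(log2(836)) = 9, so 9 + 1 = 10
Final answer: 10


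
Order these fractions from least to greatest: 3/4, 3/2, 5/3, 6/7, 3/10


Convert to decimal for comparison:
  3/4 = 0.75
  3/2 = 1.5
  5/3 = 1.6667
  6/7 = 0.8571
  3/10 = 0.3
Decimals in increasing order: 0.3 < 0.75 < 0.8571 < 1.5 < 1.6667
Writing each back as its fraction gives the sorted order.
Final answer: 3/10, 3/4, 6/7, 3/2, 5/3


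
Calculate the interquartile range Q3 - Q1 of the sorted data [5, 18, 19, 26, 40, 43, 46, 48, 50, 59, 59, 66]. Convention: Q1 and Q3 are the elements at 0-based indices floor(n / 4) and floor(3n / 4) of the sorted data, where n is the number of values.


The data has n = 12 elements.
Q1 index = floor(12 / 4) = floor(3) = 3; Q3 index = floor(3 * 12 / 4) = floor(9) = 9
Q1 = element at index 3 = 26
Q3 = element at index 9 = 59
IQR = 59 - 26 = 33
Final answer: 33


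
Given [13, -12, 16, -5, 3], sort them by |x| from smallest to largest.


Compute absolute values:
  |13| = 13
  |-12| = 12
  |16| = 16
  |-5| = 5
  |3| = 3
Absolute values in increasing order: 3 < 5 < 12 < 13 < 16
Listing the original numbers in that order gives the answer.
Final answer: [3, -5, -12, 13, 16]


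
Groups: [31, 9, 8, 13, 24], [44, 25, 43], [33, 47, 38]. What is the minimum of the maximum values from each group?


Find max of each group:
  Group 1: [31, 9, 8, 13, 24] -> max = 31
  Group 2: [44, 25, 43] -> max = 44
  Group 3: [33, 47, 38] -> max = 47
Maxes: [31, 44, 47]
Minimum of maxes = 31
Final answer: 31


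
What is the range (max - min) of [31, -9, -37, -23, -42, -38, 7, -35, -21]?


Maximum value: 31
Minimum value: -42
Range = 31 - (-42) = 73
Final answer: 73


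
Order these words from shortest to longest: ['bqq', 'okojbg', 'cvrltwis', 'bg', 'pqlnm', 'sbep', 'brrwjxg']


Compute lengths:
  'bqq' has length 3
  'okojbg' has length 6
  'cvrltwis' has length 8
  'bg' has length 2
  'pqlnm' has length 5
  'sbep' has length 4
  'brrwjxg' has length 7
Lengths in increasing order: 2 < 3 < 4 < 5 < 6 < 7 < 8
Listing the words in that order gives the answer.
Final answer: ['bg', 'bqq', 'sbep', 'pqlnm', 'okojbg', 'brrwjxg', 'cvrltwis']


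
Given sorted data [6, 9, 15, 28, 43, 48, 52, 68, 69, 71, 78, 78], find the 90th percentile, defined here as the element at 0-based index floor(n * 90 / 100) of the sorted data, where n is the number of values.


The dataset has n = 12 elements.
Index = floor(12 * 90 / 100) = floor(1080 / 100) = floor(10.8) = 10
Counting from index 0 in the sorted data, the element at index 10 is 78.
Final answer: 78


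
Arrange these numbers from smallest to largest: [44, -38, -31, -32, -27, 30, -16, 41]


Original list: [44, -38, -31, -32, -27, 30, -16, 41]
Repeatedly take the smallest remaining element:
  Remaining [44, -38, -31, -32, -27, 30, -16, 41] -> smallest is -38
  Remaining [44, -31, -32, -27, 30, -16, 41] -> smallest is -32
  Remaining [44, -31, -27, 30, -16, 41] -> smallest is -31
  Remaining [44, -27, 30, -16, 41] -> smallest is -27
  Remaining [44, 30, -16, 41] -> smallest is -16
  Remaining [44, 30, 41] -> smallest is 30
  Remaining [44, 41] -> smallest is 41
  Remaining [44] -> smallest is 44
Collecting the picks in order gives the sorted list.
Final answer: [-38, -32, -31, -27, -16, 30, 41, 44]


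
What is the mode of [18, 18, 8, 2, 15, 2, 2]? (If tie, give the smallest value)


Count the frequency of each value:
  2 appears 3 time(s)
  8 appears 1 time(s)
  15 appears 1 time(s)
  18 appears 2 time(s)
Maximum frequency is 3.
Only 2 reaches that frequency, so it is the mode.
Final answer: 2


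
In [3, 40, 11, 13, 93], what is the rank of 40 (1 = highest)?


Sort descending: [93, 40, 13, 11, 3]
Find 40 in the sorted list.
40 is at position 2.
Final answer: 2


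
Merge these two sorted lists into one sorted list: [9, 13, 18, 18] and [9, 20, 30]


List A: [9, 13, 18, 18]
List B: [9, 20, 30]
Repeatedly compare the front elements and take the smaller:
  9 vs 9 -> take 9
  13 vs 9 -> take 9
  13 vs 20 -> take 13
  18 vs 20 -> take 18
  18 vs 20 -> take 18
  A is exhausted; append the rest of B: [20, 30]
Final answer: [9, 9, 13, 18, 18, 20, 30]


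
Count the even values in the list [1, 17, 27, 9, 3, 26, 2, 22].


Check each element:
  1 is odd
  17 is odd
  27 is odd
  9 is odd
  3 is odd
  26 is even
  2 is even
  22 is even
Evens: [26, 2, 22]
Count of evens = 3
Final answer: 3


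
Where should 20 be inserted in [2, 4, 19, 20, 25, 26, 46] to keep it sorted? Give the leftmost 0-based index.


List is sorted: [2, 4, 19, 20, 25, 26, 46]
We need the leftmost position where 20 can be inserted, i.e. the first index whose element is >= 20 (or the end of the list if none is).
Binary search with low=0, high=7 (0-based indices):
  low=0, high=7, mid=3: a[3]=20 >= 20, so high = 3
  low=0, high=3, mid=1: a[1]=4 < 20, so low = 2
  low=2, high=3, mid=2: a[2]=19 < 20, so low = 3
Now low = high = 3, so the insertion index is 3.
Final answer: 3


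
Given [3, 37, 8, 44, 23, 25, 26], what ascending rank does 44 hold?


Sort ascending: [3, 8, 23, 25, 26, 37, 44]
Find 44 in the sorted list.
44 is at position 7 (1-indexed).
Final answer: 7


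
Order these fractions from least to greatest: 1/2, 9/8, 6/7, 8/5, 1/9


Convert to decimal for comparison:
  1/2 = 0.5
  9/8 = 1.125
  6/7 = 0.8571
  8/5 = 1.6
  1/9 = 0.1111
Decimals in increasing order: 0.1111 < 0.5 < 0.8571 < 1.125 < 1.6
Writing each back as its fraction gives the sorted order.
Final answer: 1/9, 1/2, 6/7, 9/8, 8/5


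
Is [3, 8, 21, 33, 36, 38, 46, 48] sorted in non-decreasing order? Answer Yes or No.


Check consecutive pairs:
  3 <= 8? True
  8 <= 21? True
  21 <= 33? True
  33 <= 36? True
  36 <= 38? True
  38 <= 46? True
  46 <= 48? True
Every consecutive pair is in order, so the list is non-decreasing.
Final answer: Yes


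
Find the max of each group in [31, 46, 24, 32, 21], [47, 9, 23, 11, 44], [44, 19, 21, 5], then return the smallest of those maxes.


Find max of each group:
  Group 1: [31, 46, 24, 32, 21] -> max = 46
  Group 2: [47, 9, 23, 11, 44] -> max = 47
  Group 3: [44, 19, 21, 5] -> max = 44
Maxes: [46, 47, 44]
Minimum of maxes = 44
Final answer: 44


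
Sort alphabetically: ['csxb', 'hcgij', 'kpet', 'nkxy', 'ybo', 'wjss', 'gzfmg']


Compare strings character by character (the first differing letter decides):
  'csxb' < 'gzfmg' since 'c' < 'g' at position 1
  'gzfmg' < 'hcgij' since 'g' < 'h' at position 1
  'hcgij' < 'kpet' since 'h' < 'k' at position 1
  'kpet' < 'nkxy' since 'k' < 'n' at position 1
  'nkxy' < 'wjss' since 'n' < 'w' at position 1
  'wjss' < 'ybo' since 'w' < 'y' at position 1
Chaining these comparisons gives the alphabetical order.
Final answer: ['csxb', 'gzfmg', 'hcgij', 'kpet', 'nkxy', 'wjss', 'ybo']


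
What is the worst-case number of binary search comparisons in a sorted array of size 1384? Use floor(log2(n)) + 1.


Binary search halves the search space each step.
Maximum comparisons = floor(log2(1384)) + 1
log2(1384) = 10.4346
floor(log2(1384)) = 10, so 10 + 1 = 11
Final answer: 11


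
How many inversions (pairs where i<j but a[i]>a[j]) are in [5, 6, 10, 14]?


For each element, count the later elements that are smaller than it:
  5 (index 0): smaller elements after it = [] -> 0
  6 (index 1): smaller elements after it = [] -> 0
  10 (index 2): smaller elements after it = [] -> 0
Total inversions = 0 + 0 + 0 = 0
Final answer: 0


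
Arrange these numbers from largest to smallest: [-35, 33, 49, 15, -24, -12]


Original list: [-35, 33, 49, 15, -24, -12]
Repeatedly take the largest remaining element:
  Remaining [-35, 33, 49, 15, -24, -12] -> largest is 49
  Remaining [-35, 33, 15, -24, -12] -> largest is 33
  Remaining [-35, 15, -24, -12] -> largest is 15
  Remaining [-35, -24, -12] -> largest is -12
  Remaining [-35, -24] -> largest is -24
  Remaining [-35] -> largest is -35
Collecting the picks in order gives the descending list.
Final answer: [49, 33, 15, -12, -24, -35]


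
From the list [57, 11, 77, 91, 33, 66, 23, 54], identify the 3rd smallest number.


Sort ascending: [11, 23, 33, 54, 57, 66, 77, 91]
The 3rd element (1-indexed) is at index 2.
Value = 33
Final answer: 33


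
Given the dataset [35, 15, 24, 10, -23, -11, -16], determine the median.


First, sort the list: [-23, -16, -11, 10, 15, 24, 35]
The list has 7 elements (odd count).
The middle index is 3 (0-based), and the element there is 10.
Final answer: 10


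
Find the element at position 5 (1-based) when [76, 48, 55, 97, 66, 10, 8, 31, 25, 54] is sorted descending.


Sort descending: [97, 76, 66, 55, 54, 48, 31, 25, 10, 8]
The 5th element (1-indexed) is at index 4.
Value = 54
Final answer: 54


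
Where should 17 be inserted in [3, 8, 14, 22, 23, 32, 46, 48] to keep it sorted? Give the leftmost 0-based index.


List is sorted: [3, 8, 14, 22, 23, 32, 46, 48]
We need the leftmost position where 17 can be inserted, i.e. the first index whose element is >= 17 (or the end of the list if none is).
Binary search with low=0, high=8 (0-based indices):
  low=0, high=8, mid=4: a[4]=23 >= 17, so high = 4
  low=0, high=4, mid=2: a[2]=14 < 17, so low = 3
  low=3, high=4, mid=3: a[3]=22 >= 17, so high = 3
Now low = high = 3, so the insertion index is 3.
Final answer: 3


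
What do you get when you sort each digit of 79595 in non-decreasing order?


The number 79595 has digits: 7, 9, 5, 9, 5
Sorted: 5, 5, 7, 9, 9
Joining the sorted digits gives the result.
Final answer: 55799


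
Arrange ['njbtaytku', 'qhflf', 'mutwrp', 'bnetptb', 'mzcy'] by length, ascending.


Compute lengths:
  'njbtaytku' has length 9
  'qhflf' has length 5
  'mutwrp' has length 6
  'bnetptb' has length 7
  'mzcy' has length 4
Lengths in increasing order: 4 < 5 < 6 < 7 < 9
Listing the words in that order gives the answer.
Final answer: ['mzcy', 'qhflf', 'mutwrp', 'bnetptb', 'njbtaytku']


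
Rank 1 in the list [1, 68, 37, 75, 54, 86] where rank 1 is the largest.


Sort descending: [86, 75, 68, 54, 37, 1]
Find 1 in the sorted list.
1 is at position 6.
Final answer: 6


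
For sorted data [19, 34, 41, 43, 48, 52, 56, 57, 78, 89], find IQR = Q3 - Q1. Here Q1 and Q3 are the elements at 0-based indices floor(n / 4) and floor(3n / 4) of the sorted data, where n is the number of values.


The data has n = 10 elements.
Q1 index = floor(10 / 4) = floor(2.5) = 2; Q3 index = floor(3 * 10 / 4) = floor(7.5) = 7
Q1 = element at index 2 = 41
Q3 = element at index 7 = 57
IQR = 57 - 41 = 16
Final answer: 16


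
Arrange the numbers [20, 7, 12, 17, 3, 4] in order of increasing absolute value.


Compute absolute values:
  |20| = 20
  |7| = 7
  |12| = 12
  |17| = 17
  |3| = 3
  |4| = 4
Absolute values in increasing order: 3 < 4 < 7 < 12 < 17 < 20
Listing the original numbers in that order gives the answer.
Final answer: [3, 4, 7, 12, 17, 20]


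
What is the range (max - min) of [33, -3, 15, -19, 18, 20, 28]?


Maximum value: 33
Minimum value: -19
Range = 33 - (-19) = 52
Final answer: 52


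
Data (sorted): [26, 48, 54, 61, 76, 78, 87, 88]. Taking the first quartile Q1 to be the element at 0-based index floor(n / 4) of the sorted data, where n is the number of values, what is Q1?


The list has n = 8 elements.
Q1 index = floor(8 / 4) = floor(2) = 2
Counting from index 0 in the sorted data, the element at index 2 is 54.
Final answer: 54


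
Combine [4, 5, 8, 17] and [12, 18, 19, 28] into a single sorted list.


List A: [4, 5, 8, 17]
List B: [12, 18, 19, 28]
Repeatedly compare the front elements and take the smaller:
  4 vs 12 -> take 4
  5 vs 12 -> take 5
  8 vs 12 -> take 8
  17 vs 12 -> take 12
  17 vs 18 -> take 17
  A is exhausted; append the rest of B: [18, 19, 28]
Final answer: [4, 5, 8, 12, 17, 18, 19, 28]


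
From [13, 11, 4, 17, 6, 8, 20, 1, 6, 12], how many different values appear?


List all unique values:
Distinct values: [1, 4, 6, 8, 11, 12, 13, 17, 20]
Count = 9
Final answer: 9


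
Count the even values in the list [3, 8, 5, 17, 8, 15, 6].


Check each element:
  3 is odd
  8 is even
  5 is odd
  17 is odd
  8 is even
  15 is odd
  6 is even
Evens: [8, 8, 6]
Count of evens = 3
Final answer: 3


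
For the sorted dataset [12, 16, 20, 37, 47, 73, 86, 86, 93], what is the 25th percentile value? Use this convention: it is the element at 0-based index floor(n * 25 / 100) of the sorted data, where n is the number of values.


The dataset has n = 9 elements.
Index = floor(9 * 25 / 100) = floor(225 / 100) = floor(2.25) = 2
Counting from index 0 in the sorted data, the element at index 2 is 20.
Final answer: 20


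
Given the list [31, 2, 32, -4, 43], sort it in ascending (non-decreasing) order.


Original list: [31, 2, 32, -4, 43]
Repeatedly take the smallest remaining element:
  Remaining [31, 2, 32, -4, 43] -> smallest is -4
  Remaining [31, 2, 32, 43] -> smallest is 2
  Remaining [31, 32, 43] -> smallest is 31
  Remaining [32, 43] -> smallest is 32
  Remaining [43] -> smallest is 43
Collecting the picks in order gives the sorted list.
Final answer: [-4, 2, 31, 32, 43]


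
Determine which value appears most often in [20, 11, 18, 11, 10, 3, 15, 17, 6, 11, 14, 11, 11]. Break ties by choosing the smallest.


Count the frequency of each value:
  3 appears 1 time(s)
  6 appears 1 time(s)
  10 appears 1 time(s)
  11 appears 5 time(s)
  14 appears 1 time(s)
  15 appears 1 time(s)
  17 appears 1 time(s)
  18 appears 1 time(s)
  20 appears 1 time(s)
Maximum frequency is 5.
Only 11 reaches that frequency, so it is the mode.
Final answer: 11


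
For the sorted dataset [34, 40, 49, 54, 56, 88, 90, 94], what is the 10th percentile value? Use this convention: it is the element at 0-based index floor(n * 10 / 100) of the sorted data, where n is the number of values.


The dataset has n = 8 elements.
Index = floor(8 * 10 / 100) = floor(80 / 100) = floor(0.8) = 0
Counting from index 0 in the sorted data, the element at index 0 is 34.
Final answer: 34


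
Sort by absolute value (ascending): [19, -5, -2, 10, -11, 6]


Compute absolute values:
  |19| = 19
  |-5| = 5
  |-2| = 2
  |10| = 10
  |-11| = 11
  |6| = 6
Absolute values in increasing order: 2 < 5 < 6 < 10 < 11 < 19
Listing the original numbers in that order gives the answer.
Final answer: [-2, -5, 6, 10, -11, 19]


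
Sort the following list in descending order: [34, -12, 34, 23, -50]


Original list: [34, -12, 34, 23, -50]
Repeatedly take the largest remaining element:
  Remaining [34, -12, 34, 23, -50] -> largest is 34
  Remaining [-12, 34, 23, -50] -> largest is 34
  Remaining [-12, 23, -50] -> largest is 23
  Remaining [-12, -50] -> largest is -12
  Remaining [-50] -> largest is -50
Collecting the picks in order gives the descending list.
Final answer: [34, 34, 23, -12, -50]


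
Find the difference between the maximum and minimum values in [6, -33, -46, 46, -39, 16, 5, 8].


Maximum value: 46
Minimum value: -46
Range = 46 - (-46) = 92
Final answer: 92


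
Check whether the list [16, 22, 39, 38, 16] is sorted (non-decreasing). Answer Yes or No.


Check consecutive pairs:
  16 <= 22? True
  22 <= 39? True
  39 <= 38? False
  38 <= 16? False
2 consecutive pair(s) are out of order, so the list is not sorted.
Final answer: No


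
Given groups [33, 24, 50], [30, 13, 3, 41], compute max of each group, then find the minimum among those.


Find max of each group:
  Group 1: [33, 24, 50] -> max = 50
  Group 2: [30, 13, 3, 41] -> max = 41
Maxes: [50, 41]
Minimum of maxes = 41
Final answer: 41


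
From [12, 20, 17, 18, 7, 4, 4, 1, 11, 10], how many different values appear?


List all unique values:
Distinct values: [1, 4, 7, 10, 11, 12, 17, 18, 20]
Count = 9
Final answer: 9


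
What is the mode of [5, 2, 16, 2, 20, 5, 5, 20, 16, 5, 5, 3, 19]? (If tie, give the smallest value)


Count the frequency of each value:
  2 appears 2 time(s)
  3 appears 1 time(s)
  5 appears 5 time(s)
  16 appears 2 time(s)
  19 appears 1 time(s)
  20 appears 2 time(s)
Maximum frequency is 5.
Only 5 reaches that frequency, so it is the mode.
Final answer: 5


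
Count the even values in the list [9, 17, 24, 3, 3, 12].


Check each element:
  9 is odd
  17 is odd
  24 is even
  3 is odd
  3 is odd
  12 is even
Evens: [24, 12]
Count of evens = 2
Final answer: 2


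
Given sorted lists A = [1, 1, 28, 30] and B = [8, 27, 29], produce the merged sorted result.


List A: [1, 1, 28, 30]
List B: [8, 27, 29]
Repeatedly compare the front elements and take the smaller:
  1 vs 8 -> take 1
  1 vs 8 -> take 1
  28 vs 8 -> take 8
  28 vs 27 -> take 27
  28 vs 29 -> take 28
  30 vs 29 -> take 29
  B is exhausted; append the rest of A: [30]
Final answer: [1, 1, 8, 27, 28, 29, 30]


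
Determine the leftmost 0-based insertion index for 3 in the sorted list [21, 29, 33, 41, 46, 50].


List is sorted: [21, 29, 33, 41, 46, 50]
We need the leftmost position where 3 can be inserted, i.e. the first index whose element is >= 3 (or the end of the list if none is).
Binary search with low=0, high=6 (0-based indices):
  low=0, high=6, mid=3: a[3]=41 >= 3, so high = 3
  low=0, high=3, mid=1: a[1]=29 >= 3, so high = 1
  low=0, high=1, mid=0: a[0]=21 >= 3, so high = 0
Now low = high = 0, so the insertion index is 0.
Final answer: 0


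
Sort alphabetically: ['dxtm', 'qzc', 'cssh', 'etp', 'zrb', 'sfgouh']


Compare strings character by character (the first differing letter decides):
  'cssh' < 'dxtm' since 'c' < 'd' at position 1
  'dxtm' < 'etp' since 'd' < 'e' at position 1
  'etp' < 'qzc' since 'e' < 'q' at position 1
  'qzc' < 'sfgouh' since 'q' < 's' at position 1
  'sfgouh' < 'zrb' since 's' < 'z' at position 1
Chaining these comparisons gives the alphabetical order.
Final answer: ['cssh', 'dxtm', 'etp', 'qzc', 'sfgouh', 'zrb']


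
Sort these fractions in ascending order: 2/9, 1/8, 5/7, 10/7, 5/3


Convert to decimal for comparison:
  2/9 = 0.2222
  1/8 = 0.125
  5/7 = 0.7143
  10/7 = 1.4286
  5/3 = 1.6667
Decimals in increasing order: 0.125 < 0.2222 < 0.7143 < 1.4286 < 1.6667
Writing each back as its fraction gives the sorted order.
Final answer: 1/8, 2/9, 5/7, 10/7, 5/3


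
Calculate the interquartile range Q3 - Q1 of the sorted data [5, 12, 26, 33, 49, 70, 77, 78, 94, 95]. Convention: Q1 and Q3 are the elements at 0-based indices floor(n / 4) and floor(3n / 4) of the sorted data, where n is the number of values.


The data has n = 10 elements.
Q1 index = floor(10 / 4) = floor(2.5) = 2; Q3 index = floor(3 * 10 / 4) = floor(7.5) = 7
Q1 = element at index 2 = 26
Q3 = element at index 7 = 78
IQR = 78 - 26 = 52
Final answer: 52


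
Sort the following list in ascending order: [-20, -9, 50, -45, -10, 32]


Original list: [-20, -9, 50, -45, -10, 32]
Repeatedly take the smallest remaining element:
  Remaining [-20, -9, 50, -45, -10, 32] -> smallest is -45
  Remaining [-20, -9, 50, -10, 32] -> smallest is -20
  Remaining [-9, 50, -10, 32] -> smallest is -10
  Remaining [-9, 50, 32] -> smallest is -9
  Remaining [50, 32] -> smallest is 32
  Remaining [50] -> smallest is 50
Collecting the picks in order gives the sorted list.
Final answer: [-45, -20, -10, -9, 32, 50]


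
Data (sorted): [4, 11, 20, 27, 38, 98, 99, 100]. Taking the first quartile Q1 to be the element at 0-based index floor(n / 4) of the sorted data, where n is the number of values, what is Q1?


The list has n = 8 elements.
Q1 index = floor(8 / 4) = floor(2) = 2
Counting from index 0 in the sorted data, the element at index 2 is 20.
Final answer: 20


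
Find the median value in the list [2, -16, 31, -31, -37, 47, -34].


First, sort the list: [-37, -34, -31, -16, 2, 31, 47]
The list has 7 elements (odd count).
The middle index is 3 (0-based), and the element there is -16.
Final answer: -16


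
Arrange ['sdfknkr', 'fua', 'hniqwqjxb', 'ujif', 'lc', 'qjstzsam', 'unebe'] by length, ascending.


Compute lengths:
  'sdfknkr' has length 7
  'fua' has length 3
  'hniqwqjxb' has length 9
  'ujif' has length 4
  'lc' has length 2
  'qjstzsam' has length 8
  'unebe' has length 5
Lengths in increasing order: 2 < 3 < 4 < 5 < 7 < 8 < 9
Listing the words in that order gives the answer.
Final answer: ['lc', 'fua', 'ujif', 'unebe', 'sdfknkr', 'qjstzsam', 'hniqwqjxb']


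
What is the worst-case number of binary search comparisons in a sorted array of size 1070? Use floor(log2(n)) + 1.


Binary search halves the search space each step.
Maximum comparisons = floor(log2(1070)) + 1
log2(1070) = 10.0634
floor(log2(1070)) = 10, so 10 + 1 = 11
Final answer: 11


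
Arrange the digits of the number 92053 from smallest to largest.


The number 92053 has digits: 9, 2, 0, 5, 3
Sorted: 0, 2, 3, 5, 9
Joining the sorted digits gives the result.
Final answer: 02359


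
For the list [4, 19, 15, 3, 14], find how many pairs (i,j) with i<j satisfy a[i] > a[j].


For each element, count the later elements that are smaller than it:
  4 (index 0): smaller elements after it = [3] -> 1
  19 (index 1): smaller elements after it = [15, 3, 14] -> 3
  15 (index 2): smaller elements after it = [3, 14] -> 2
  3 (index 3): smaller elements after it = [] -> 0
Total inversions = 1 + 3 + 2 + 0 = 6
Final answer: 6


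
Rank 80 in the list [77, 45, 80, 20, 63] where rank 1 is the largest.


Sort descending: [80, 77, 63, 45, 20]
Find 80 in the sorted list.
80 is at position 1.
Final answer: 1


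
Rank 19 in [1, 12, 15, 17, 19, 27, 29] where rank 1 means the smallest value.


Sort ascending: [1, 12, 15, 17, 19, 27, 29]
Find 19 in the sorted list.
19 is at position 5 (1-indexed).
Final answer: 5


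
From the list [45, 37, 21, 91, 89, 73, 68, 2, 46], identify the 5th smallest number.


Sort ascending: [2, 21, 37, 45, 46, 68, 73, 89, 91]
The 5th element (1-indexed) is at index 4.
Value = 46
Final answer: 46
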